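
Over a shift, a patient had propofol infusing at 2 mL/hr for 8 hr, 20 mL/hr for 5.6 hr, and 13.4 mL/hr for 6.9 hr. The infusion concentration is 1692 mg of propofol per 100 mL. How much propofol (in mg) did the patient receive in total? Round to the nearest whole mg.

3730 mg

Concentration = 1692 mg ÷ 100 mL = 16.92 mg/mL
Stage 1: 2 mL/hr × 8 hr = 16 mL → 16 mL × 16.92 mg/mL = 270.72 mg
Stage 2: 20 mL/hr × 5.6 hr = 112 mL → 112 mL × 16.92 mg/mL = 1895.04 mg
Stage 3: 13.4 mL/hr × 6.9 hr = 92.46 mL → 92.46 mL × 16.92 mg/mL = 1564.423 mg
Total = 270.72 + 1895.04 + 1564.423 = 3730.183 mg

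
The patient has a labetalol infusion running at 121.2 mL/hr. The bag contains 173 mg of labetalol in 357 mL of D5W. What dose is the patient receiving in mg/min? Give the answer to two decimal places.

Concentration = 173 mg ÷ 357 mL = 0.4845938 mg/mL
Drug rate = 121.2 mL/hr × 0.4845938 mg/mL = 58.73277 mg/hr
58.73277 mg/hr ÷ 60 min/hr = 0.9788796 mg/min

0.98 mg/min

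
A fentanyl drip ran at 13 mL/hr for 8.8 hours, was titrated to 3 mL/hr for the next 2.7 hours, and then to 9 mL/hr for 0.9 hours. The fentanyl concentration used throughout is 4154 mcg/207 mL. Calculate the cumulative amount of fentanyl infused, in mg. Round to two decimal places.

Concentration = 4154 mcg ÷ 207 mL = 20.06763 mcg/mL
Stage 1: 13 mL/hr × 8.8 hr = 114.4 mL → 114.4 mL × 20.06763 mcg/mL = 2295.737 mcg
Stage 2: 3 mL/hr × 2.7 hr = 8.1 mL → 8.1 mL × 20.06763 mcg/mL = 162.5478 mcg
Stage 3: 9 mL/hr × 0.9 hr = 8.1 mL → 8.1 mL × 20.06763 mcg/mL = 162.5478 mcg
Total = 2295.737 + 162.5478 + 162.5478 = 2620.833 mcg = 2.620833 mg

2.62 mg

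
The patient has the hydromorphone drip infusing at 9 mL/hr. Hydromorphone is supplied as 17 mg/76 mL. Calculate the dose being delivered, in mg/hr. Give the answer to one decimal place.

2.0 mg/hr

Concentration = 17 mg ÷ 76 mL = 0.2236842 mg/mL
Drug rate = 9 mL/hr × 0.2236842 mg/mL = 2.013158 mg/hr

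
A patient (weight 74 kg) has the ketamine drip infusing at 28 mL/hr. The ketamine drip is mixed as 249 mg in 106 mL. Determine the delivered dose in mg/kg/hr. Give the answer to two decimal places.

0.89 mg/kg/hr

Concentration = 249 mg ÷ 106 mL = 2.349057 mg/mL
Drug rate = 28 mL/hr × 2.349057 mg/mL = 65.77358 mg/hr
65.77358 mg/hr ÷ 74 kg = 0.8888322 mg/kg/hr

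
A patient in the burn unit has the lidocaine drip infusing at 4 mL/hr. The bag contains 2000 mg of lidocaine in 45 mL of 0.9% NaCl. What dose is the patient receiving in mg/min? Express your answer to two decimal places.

Concentration = 2000 mg ÷ 45 mL = 44.44444 mg/mL
Drug rate = 4 mL/hr × 44.44444 mg/mL = 177.7778 mg/hr
177.7778 mg/hr ÷ 60 min/hr = 2.962963 mg/min

2.96 mg/min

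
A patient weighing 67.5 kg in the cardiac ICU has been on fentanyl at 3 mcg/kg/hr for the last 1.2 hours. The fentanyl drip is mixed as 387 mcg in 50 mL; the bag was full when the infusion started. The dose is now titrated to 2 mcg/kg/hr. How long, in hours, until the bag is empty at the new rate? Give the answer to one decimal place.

1.1 hours

Initial rate:
Dose = 3 mcg/kg/hr × 67.5 kg = 202.5 mcg/hr
Concentration = 387 mcg ÷ 50 mL = 7.74 mcg/mL
Rate = 202.5 mcg/hr ÷ 7.74 mcg/mL = 26.16279 mL/hr
Volume infused so far = 26.16279 mL/hr × 1.2 hr = 31.39535 mL
Volume remaining = 50 − 31.39535 = 18.60465 mL
New rate:
Dose = 2 mcg/kg/hr × 67.5 kg = 135 mcg/hr
Rate = 135 mcg/hr ÷ 7.74 mcg/mL = 17.44186 mL/hr
Time remaining = 18.60465 mL ÷ 17.44186 mL/hr = 1.066667 hr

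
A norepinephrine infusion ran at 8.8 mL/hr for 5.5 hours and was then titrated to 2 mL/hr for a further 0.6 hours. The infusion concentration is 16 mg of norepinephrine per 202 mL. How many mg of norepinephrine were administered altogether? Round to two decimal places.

Concentration = 16 mg ÷ 202 mL = 0.07920792 mg/mL
Stage 1: 8.8 mL/hr × 5.5 hr = 48.4 mL → 48.4 mL × 0.07920792 mg/mL = 3.833663 mg
Stage 2: 2 mL/hr × 0.6 hr = 1.2 mL → 1.2 mL × 0.07920792 mg/mL = 0.0950495 mg
Total = 3.833663 + 0.0950495 = 3.928713 mg

3.93 mg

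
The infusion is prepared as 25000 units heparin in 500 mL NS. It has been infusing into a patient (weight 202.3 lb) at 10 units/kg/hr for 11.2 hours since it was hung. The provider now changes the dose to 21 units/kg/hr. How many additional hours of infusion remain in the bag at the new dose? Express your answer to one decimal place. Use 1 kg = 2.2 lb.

Initial rate:
Weight = 202.3 lb ÷ 2.2 lb/kg = 91.95455 kg
Dose = 10 units/kg/hr × 91.95455 kg = 919.5455 units/hr
Concentration = 25000 units ÷ 500 mL = 50 units/mL
Rate = 919.5455 units/hr ÷ 50 units/mL = 18.39091 mL/hr
Volume infused so far = 18.39091 mL/hr × 11.2 hr = 205.9782 mL
Volume remaining = 500 − 205.9782 = 294.0218 mL
New rate:
Dose = 21 units/kg/hr × 91.95455 kg = 1931.045 units/hr
Rate = 1931.045 units/hr ÷ 50 units/mL = 38.62091 mL/hr
Time remaining = 294.0218 mL ÷ 38.62091 mL/hr = 7.613022 hr

7.6 hours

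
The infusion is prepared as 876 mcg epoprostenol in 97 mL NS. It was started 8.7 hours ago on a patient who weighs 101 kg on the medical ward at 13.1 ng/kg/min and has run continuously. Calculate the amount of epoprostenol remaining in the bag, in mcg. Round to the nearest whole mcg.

Dose = 13.1 ng/kg/min × 101 kg = 1323.1 ng/min
1323.1 ng/min × 60 min/hr = 79386 ng/hr
Concentration = 876 mcg ÷ 97 mL = 9.030928 mcg/mL = 9030.928 ng/mL
Rate = 79386 ng/hr ÷ 9030.928 ng/mL = 8.790459 mL/hr
Volume infused = 8.790459 mL/hr × 8.7 hr = 76.47699 mL
Volume remaining = 97 − 76.47699 = 20.52301 mL
Drug remaining = 20.52301 mL × 9030.928 ng/mL = 185341.8 ng = 185.3418 mcg

185 mcg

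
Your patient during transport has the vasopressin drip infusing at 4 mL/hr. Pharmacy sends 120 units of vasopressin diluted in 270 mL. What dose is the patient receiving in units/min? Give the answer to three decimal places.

0.030 units/min

Concentration = 120 units ÷ 270 mL = 0.4444444 units/mL
Drug rate = 4 mL/hr × 0.4444444 units/mL = 1.777778 units/hr
1.777778 units/hr ÷ 60 min/hr = 0.02962963 units/min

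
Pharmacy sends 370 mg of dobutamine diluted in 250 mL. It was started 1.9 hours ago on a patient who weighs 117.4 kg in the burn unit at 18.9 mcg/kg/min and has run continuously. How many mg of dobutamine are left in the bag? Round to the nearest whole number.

117 mg

Dose = 18.9 mcg/kg/min × 117.4 kg = 2218.86 mcg/min
2218.86 mcg/min × 60 min/hr = 133131.6 mcg/hr
Concentration = 370 mg ÷ 250 mL = 1.48 mg/mL = 1480 mcg/mL
Rate = 133131.6 mcg/hr ÷ 1480 mcg/mL = 89.95378 mL/hr
Volume infused = 89.95378 mL/hr × 1.9 hr = 170.9122 mL
Volume remaining = 250 − 170.9122 = 79.08781 mL
Drug remaining = 79.08781 mL × 1480 mcg/mL = 117050 mcg = 117.05 mg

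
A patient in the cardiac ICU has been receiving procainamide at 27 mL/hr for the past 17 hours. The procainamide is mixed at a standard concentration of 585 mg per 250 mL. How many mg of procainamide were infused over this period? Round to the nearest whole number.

1074 mg

Concentration = 585 mg ÷ 250 mL = 2.34 mg/mL
Drug rate = 27 mL/hr × 2.34 mg/mL = 63.18 mg/hr
Total = 63.18 mg/hr × 17 hr = 1074.06 mg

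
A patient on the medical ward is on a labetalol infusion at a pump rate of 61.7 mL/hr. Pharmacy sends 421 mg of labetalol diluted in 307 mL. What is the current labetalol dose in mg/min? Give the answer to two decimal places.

Concentration = 421 mg ÷ 307 mL = 1.371336 mg/mL
Drug rate = 61.7 mL/hr × 1.371336 mg/mL = 84.6114 mg/hr
84.6114 mg/hr ÷ 60 min/hr = 1.41019 mg/min

1.41 mg/min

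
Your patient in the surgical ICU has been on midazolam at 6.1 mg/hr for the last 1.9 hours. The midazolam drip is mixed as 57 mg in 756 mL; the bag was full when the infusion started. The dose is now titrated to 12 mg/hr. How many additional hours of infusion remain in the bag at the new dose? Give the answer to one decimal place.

3.8 hours

Initial rate:
Concentration = 57 mg ÷ 756 mL = 0.07539683 mg/mL
Rate = 6.1 mg/hr ÷ 0.07539683 mg/mL = 80.90526 mL/hr
Volume infused so far = 80.90526 mL/hr × 1.9 hr = 153.72 mL
Volume remaining = 756 − 153.72 = 602.28 mL
New rate:
Rate = 12 mg/hr ÷ 0.07539683 mg/mL = 159.1579 mL/hr
Time remaining = 602.28 mL ÷ 159.1579 mL/hr = 3.784167 hr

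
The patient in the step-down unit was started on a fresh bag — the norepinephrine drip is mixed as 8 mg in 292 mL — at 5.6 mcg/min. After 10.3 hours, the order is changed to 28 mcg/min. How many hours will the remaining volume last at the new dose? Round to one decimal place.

Initial rate:
5.6 mcg/min × 60 min/hr = 336 mcg/hr
Concentration = 8 mg ÷ 292 mL = 0.02739726 mg/mL = 27.39726 mcg/mL
Rate = 336 mcg/hr ÷ 27.39726 mcg/mL = 12.264 mL/hr
Volume infused so far = 12.264 mL/hr × 10.3 hr = 126.3192 mL
Volume remaining = 292 − 126.3192 = 165.6808 mL
New rate:
28 mcg/min × 60 min/hr = 1680 mcg/hr
Rate = 1680 mcg/hr ÷ 27.39726 mcg/mL = 61.32 mL/hr
Time remaining = 165.6808 mL ÷ 61.32 mL/hr = 2.701905 hr

2.7 hours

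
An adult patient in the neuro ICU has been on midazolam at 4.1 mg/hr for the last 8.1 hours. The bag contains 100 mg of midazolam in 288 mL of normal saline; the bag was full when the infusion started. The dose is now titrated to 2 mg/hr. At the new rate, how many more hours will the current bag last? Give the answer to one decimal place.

Initial rate:
Concentration = 100 mg ÷ 288 mL = 0.3472222 mg/mL
Rate = 4.1 mg/hr ÷ 0.3472222 mg/mL = 11.808 mL/hr
Volume infused so far = 11.808 mL/hr × 8.1 hr = 95.6448 mL
Volume remaining = 288 − 95.6448 = 192.3552 mL
New rate:
Rate = 2 mg/hr ÷ 0.3472222 mg/mL = 5.76 mL/hr
Time remaining = 192.3552 mL ÷ 5.76 mL/hr = 33.395 hr

33.4 hours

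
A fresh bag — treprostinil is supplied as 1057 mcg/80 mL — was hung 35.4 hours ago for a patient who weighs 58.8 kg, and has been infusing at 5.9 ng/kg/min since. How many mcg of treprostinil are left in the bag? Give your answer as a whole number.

Dose = 5.9 ng/kg/min × 58.8 kg = 346.92 ng/min
346.92 ng/min × 60 min/hr = 20815.2 ng/hr
Concentration = 1057 mcg ÷ 80 mL = 13.2125 mcg/mL = 13212.5 ng/mL
Rate = 20815.2 ng/hr ÷ 13212.5 ng/mL = 1.575417 mL/hr
Volume infused = 1.575417 mL/hr × 35.4 hr = 55.76977 mL
Volume remaining = 80 − 55.76977 = 24.23023 mL
Drug remaining = 24.23023 mL × 13212.5 ng/mL = 320141.9 ng = 320.1419 mcg

320 mcg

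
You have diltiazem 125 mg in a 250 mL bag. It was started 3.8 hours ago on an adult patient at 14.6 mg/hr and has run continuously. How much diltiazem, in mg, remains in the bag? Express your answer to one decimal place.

Concentration = 125 mg ÷ 250 mL = 0.5 mg/mL
Rate = 14.6 mg/hr ÷ 0.5 mg/mL = 29.2 mL/hr
Volume infused = 29.2 mL/hr × 3.8 hr = 110.96 mL
Volume remaining = 250 − 110.96 = 139.04 mL
Drug remaining = 139.04 mL × 0.5 mg/mL = 69.52 mg

69.5 mg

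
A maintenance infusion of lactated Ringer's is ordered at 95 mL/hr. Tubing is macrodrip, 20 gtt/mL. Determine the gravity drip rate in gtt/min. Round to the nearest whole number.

32 gtt/min

95 mL/hr ÷ 60 min/hr = 1.583333 mL/min
1.583333 mL/min × 20 gtt/mL = 31.66667 gtt/min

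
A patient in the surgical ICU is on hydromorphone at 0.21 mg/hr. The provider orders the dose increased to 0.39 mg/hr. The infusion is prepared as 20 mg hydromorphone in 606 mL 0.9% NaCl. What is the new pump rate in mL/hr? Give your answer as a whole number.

Concentration = 20 mg ÷ 606 mL = 0.0330033 mg/mL
Rate = 0.39 mg/hr ÷ 0.0330033 mg/mL = 11.817 mL/hr

12 mL/hr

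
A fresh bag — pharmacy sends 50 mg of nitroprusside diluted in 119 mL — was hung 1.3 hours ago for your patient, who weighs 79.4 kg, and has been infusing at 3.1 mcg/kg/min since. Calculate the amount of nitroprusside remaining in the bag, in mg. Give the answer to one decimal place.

30.8 mg

Dose = 3.1 mcg/kg/min × 79.4 kg = 246.14 mcg/min
246.14 mcg/min × 60 min/hr = 14768.4 mcg/hr
Concentration = 50 mg ÷ 119 mL = 0.4201681 mg/mL = 420.1681 mcg/mL
Rate = 14768.4 mcg/hr ÷ 420.1681 mcg/mL = 35.14879 mL/hr
Volume infused = 35.14879 mL/hr × 1.3 hr = 45.69343 mL
Volume remaining = 119 − 45.69343 = 73.30657 mL
Drug remaining = 73.30657 mL × 420.1681 mcg/mL = 30801.08 mcg = 30.80108 mg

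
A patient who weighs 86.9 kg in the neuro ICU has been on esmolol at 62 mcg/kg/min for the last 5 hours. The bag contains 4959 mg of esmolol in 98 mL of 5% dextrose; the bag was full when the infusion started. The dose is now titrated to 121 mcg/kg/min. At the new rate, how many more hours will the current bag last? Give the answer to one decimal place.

Initial rate:
Dose = 62 mcg/kg/min × 86.9 kg = 5387.8 mcg/min
5387.8 mcg/min × 60 min/hr = 323268 mcg/hr
Concentration = 4959 mg ÷ 98 mL = 50.60204 mg/mL = 50602.04 mcg/mL
Rate = 323268 mcg/hr ÷ 50602.04 mcg/mL = 6.388438 mL/hr
Volume infused so far = 6.388438 mL/hr × 5 hr = 31.94219 mL
Volume remaining = 98 − 31.94219 = 66.05781 mL
New rate:
Dose = 121 mcg/kg/min × 86.9 kg = 10514.9 mcg/min
10514.9 mcg/min × 60 min/hr = 630894 mcg/hr
Rate = 630894 mcg/hr ÷ 50602.04 mcg/mL = 12.46776 mL/hr
Time remaining = 66.05781 mL ÷ 12.46776 mL/hr = 5.298291 hr

5.3 hours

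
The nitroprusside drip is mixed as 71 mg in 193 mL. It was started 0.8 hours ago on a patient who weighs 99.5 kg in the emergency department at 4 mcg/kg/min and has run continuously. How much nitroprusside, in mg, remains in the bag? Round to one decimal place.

51.9 mg

Dose = 4 mcg/kg/min × 99.5 kg = 398 mcg/min
398 mcg/min × 60 min/hr = 23880 mcg/hr
Concentration = 71 mg ÷ 193 mL = 0.3678756 mg/mL = 367.8756 mcg/mL
Rate = 23880 mcg/hr ÷ 367.8756 mcg/mL = 64.91324 mL/hr
Volume infused = 64.91324 mL/hr × 0.8 hr = 51.93059 mL
Volume remaining = 193 − 51.93059 = 141.0694 mL
Drug remaining = 141.0694 mL × 367.8756 mcg/mL = 51896 mcg = 51.896 mg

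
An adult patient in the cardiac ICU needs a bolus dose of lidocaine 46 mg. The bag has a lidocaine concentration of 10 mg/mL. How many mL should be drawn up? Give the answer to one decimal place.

4.6 mL

Volume = 46 mg ÷ 10 mg/mL = 4.6 mL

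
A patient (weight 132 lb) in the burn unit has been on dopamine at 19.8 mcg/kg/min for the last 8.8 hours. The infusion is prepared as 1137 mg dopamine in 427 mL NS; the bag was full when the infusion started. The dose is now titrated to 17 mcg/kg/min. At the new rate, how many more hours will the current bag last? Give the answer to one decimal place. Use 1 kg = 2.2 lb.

Initial rate:
Weight = 132 lb ÷ 2.2 lb/kg = 60 kg
Dose = 19.8 mcg/kg/min × 60 kg = 1188 mcg/min
1188 mcg/min × 60 min/hr = 71280 mcg/hr
Concentration = 1137 mg ÷ 427 mL = 2.662763 mg/mL = 2662.763 mcg/mL
Rate = 71280 mcg/hr ÷ 2662.763 mcg/mL = 26.76918 mL/hr
Volume infused so far = 26.76918 mL/hr × 8.8 hr = 235.5688 mL
Volume remaining = 427 − 235.5688 = 191.4312 mL
New rate:
Dose = 17 mcg/kg/min × 60 kg = 1020 mcg/min
1020 mcg/min × 60 min/hr = 61200 mcg/hr
Rate = 61200 mcg/hr ÷ 2662.763 mcg/mL = 22.98364 mL/hr
Time remaining = 191.4312 mL ÷ 22.98364 mL/hr = 8.32902 hr

8.3 hours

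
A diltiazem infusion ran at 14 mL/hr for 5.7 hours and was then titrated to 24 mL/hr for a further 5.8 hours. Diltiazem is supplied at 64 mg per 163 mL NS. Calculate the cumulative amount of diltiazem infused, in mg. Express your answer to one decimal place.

86.0 mg

Concentration = 64 mg ÷ 163 mL = 0.392638 mg/mL
Stage 1: 14 mL/hr × 5.7 hr = 79.8 mL → 79.8 mL × 0.392638 mg/mL = 31.33252 mg
Stage 2: 24 mL/hr × 5.8 hr = 139.2 mL → 139.2 mL × 0.392638 mg/mL = 54.65521 mg
Total = 31.33252 + 54.65521 = 85.98773 mg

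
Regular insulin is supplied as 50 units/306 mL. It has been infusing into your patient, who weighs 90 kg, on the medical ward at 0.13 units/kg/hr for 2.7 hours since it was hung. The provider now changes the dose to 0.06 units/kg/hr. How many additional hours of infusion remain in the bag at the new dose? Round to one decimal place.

3.4 hours

Initial rate:
Dose = 0.13 units/kg/hr × 90 kg = 11.7 units/hr
Concentration = 50 units ÷ 306 mL = 0.1633987 units/mL
Rate = 11.7 units/hr ÷ 0.1633987 units/mL = 71.604 mL/hr
Volume infused so far = 71.604 mL/hr × 2.7 hr = 193.3308 mL
Volume remaining = 306 − 193.3308 = 112.6692 mL
New rate:
Dose = 0.06 units/kg/hr × 90 kg = 5.4 units/hr
Rate = 5.4 units/hr ÷ 0.1633987 units/mL = 33.048 mL/hr
Time remaining = 112.6692 mL ÷ 33.048 mL/hr = 3.409259 hr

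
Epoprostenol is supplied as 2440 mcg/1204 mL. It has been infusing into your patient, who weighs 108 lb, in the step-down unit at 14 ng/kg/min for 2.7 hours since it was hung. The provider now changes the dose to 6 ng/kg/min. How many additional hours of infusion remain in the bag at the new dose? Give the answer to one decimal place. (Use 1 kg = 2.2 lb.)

131.8 hours

Initial rate:
Weight = 108 lb ÷ 2.2 lb/kg = 49.09091 kg
Dose = 14 ng/kg/min × 49.09091 kg = 687.2727 ng/min
687.2727 ng/min × 60 min/hr = 41236.36 ng/hr
Concentration = 2440 mcg ÷ 1204 mL = 2.026578 mcg/mL = 2026.578 ng/mL
Rate = 41236.36 ng/hr ÷ 2026.578 ng/mL = 20.34778 mL/hr
Volume infused so far = 20.34778 mL/hr × 2.7 hr = 54.939 mL
Volume remaining = 1204 − 54.939 = 1149.061 mL
New rate:
Dose = 6 ng/kg/min × 49.09091 kg = 294.5455 ng/min
294.5455 ng/min × 60 min/hr = 17672.73 ng/hr
Rate = 17672.73 ng/hr ÷ 2026.578 ng/mL = 8.720477 mL/hr
Time remaining = 1149.061 mL ÷ 8.720477 mL/hr = 131.7658 hr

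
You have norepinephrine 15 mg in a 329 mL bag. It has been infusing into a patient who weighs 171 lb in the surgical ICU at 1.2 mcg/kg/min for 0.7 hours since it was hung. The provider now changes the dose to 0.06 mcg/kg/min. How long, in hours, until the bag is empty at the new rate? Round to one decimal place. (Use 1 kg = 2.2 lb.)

39.6 hours

Initial rate:
Weight = 171 lb ÷ 2.2 lb/kg = 77.72727 kg
Dose = 1.2 mcg/kg/min × 77.72727 kg = 93.27273 mcg/min
93.27273 mcg/min × 60 min/hr = 5596.364 mcg/hr
Concentration = 15 mg ÷ 329 mL = 0.04559271 mg/mL = 45.59271 mcg/mL
Rate = 5596.364 mcg/hr ÷ 45.59271 mcg/mL = 122.7469 mL/hr
Volume infused so far = 122.7469 mL/hr × 0.7 hr = 85.92284 mL
Volume remaining = 329 − 85.92284 = 243.0772 mL
New rate:
Dose = 0.06 mcg/kg/min × 77.72727 kg = 4.663636 mcg/min
4.663636 mcg/min × 60 min/hr = 279.8182 mcg/hr
Rate = 279.8182 mcg/hr ÷ 45.59271 mcg/mL = 6.137345 mL/hr
Time remaining = 243.0772 mL ÷ 6.137345 mL/hr = 39.60624 hr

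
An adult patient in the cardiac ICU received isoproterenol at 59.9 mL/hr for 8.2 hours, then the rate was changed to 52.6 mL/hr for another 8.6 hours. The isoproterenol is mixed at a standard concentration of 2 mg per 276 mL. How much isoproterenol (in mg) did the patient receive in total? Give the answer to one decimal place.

Concentration = 2 mg ÷ 276 mL = 0.007246377 mg/mL
Stage 1: 59.9 mL/hr × 8.2 hr = 491.18 mL → 491.18 mL × 0.007246377 mg/mL = 3.559275 mg
Stage 2: 52.6 mL/hr × 8.6 hr = 452.36 mL → 452.36 mL × 0.007246377 mg/mL = 3.277971 mg
Total = 3.559275 + 3.277971 = 6.837246 mg

6.8 mg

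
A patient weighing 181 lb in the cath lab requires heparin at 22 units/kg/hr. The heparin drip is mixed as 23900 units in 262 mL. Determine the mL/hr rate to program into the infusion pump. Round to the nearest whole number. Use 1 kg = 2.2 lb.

20 mL/hr

Weight = 181 lb ÷ 2.2 lb/kg = 82.27273 kg
Dose = 22 units/kg/hr × 82.27273 kg = 1810 units/hr
Concentration = 23900 units ÷ 262 mL = 91.22137 units/mL
Rate = 1810 units/hr ÷ 91.22137 units/mL = 19.84184 mL/hr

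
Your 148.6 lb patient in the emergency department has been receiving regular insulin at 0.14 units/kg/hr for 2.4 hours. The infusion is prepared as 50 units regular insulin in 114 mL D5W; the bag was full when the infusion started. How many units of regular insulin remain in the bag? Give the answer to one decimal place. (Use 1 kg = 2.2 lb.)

27.3 units

Weight = 148.6 lb ÷ 2.2 lb/kg = 67.54545 kg
Dose = 0.14 units/kg/hr × 67.54545 kg = 9.456364 units/hr
Concentration = 50 units ÷ 114 mL = 0.4385965 units/mL
Rate = 9.456364 units/hr ÷ 0.4385965 units/mL = 21.56051 mL/hr
Volume infused = 21.56051 mL/hr × 2.4 hr = 51.74522 mL
Volume remaining = 114 − 51.74522 = 62.25478 mL
Drug remaining = 62.25478 mL × 0.4385965 units/mL = 27.30473 units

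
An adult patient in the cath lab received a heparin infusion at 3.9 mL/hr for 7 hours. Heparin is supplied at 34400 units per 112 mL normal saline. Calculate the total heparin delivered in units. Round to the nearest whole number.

8385 units

Concentration = 34400 units ÷ 112 mL = 307.1429 units/mL
Drug rate = 3.9 mL/hr × 307.1429 units/mL = 1197.857 units/hr
Total = 1197.857 units/hr × 7 hr = 8385 units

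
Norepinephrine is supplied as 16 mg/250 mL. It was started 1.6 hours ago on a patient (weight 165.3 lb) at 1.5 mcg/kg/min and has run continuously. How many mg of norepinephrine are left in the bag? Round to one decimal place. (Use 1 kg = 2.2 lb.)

Weight = 165.3 lb ÷ 2.2 lb/kg = 75.13636 kg
Dose = 1.5 mcg/kg/min × 75.13636 kg = 112.7045 mcg/min
112.7045 mcg/min × 60 min/hr = 6762.273 mcg/hr
Concentration = 16 mg ÷ 250 mL = 0.064 mg/mL = 64 mcg/mL
Rate = 6762.273 mcg/hr ÷ 64 mcg/mL = 105.6605 mL/hr
Volume infused = 105.6605 mL/hr × 1.6 hr = 169.0568 mL
Volume remaining = 250 − 169.0568 = 80.94318 mL
Drug remaining = 80.94318 mL × 64 mcg/mL = 5180.364 mcg = 5.180364 mg

5.2 mg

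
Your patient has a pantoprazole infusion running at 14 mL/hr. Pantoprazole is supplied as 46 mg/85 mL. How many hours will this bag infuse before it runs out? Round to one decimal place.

Duration = 85 mL ÷ 14 mL/hr = 6.071429 hr

6.1 hours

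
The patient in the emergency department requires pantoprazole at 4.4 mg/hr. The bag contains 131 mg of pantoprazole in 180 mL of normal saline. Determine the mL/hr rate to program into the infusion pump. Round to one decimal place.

Concentration = 131 mg ÷ 180 mL = 0.7277778 mg/mL
Rate = 4.4 mg/hr ÷ 0.7277778 mg/mL = 6.045802 mL/hr

6.0 mL/hr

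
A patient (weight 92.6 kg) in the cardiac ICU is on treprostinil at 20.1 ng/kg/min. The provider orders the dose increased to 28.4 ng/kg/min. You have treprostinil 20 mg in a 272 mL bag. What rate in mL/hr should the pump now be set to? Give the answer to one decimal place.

2.1 mL/hr

Dose = 28.4 ng/kg/min × 92.6 kg = 2629.84 ng/min
2629.84 ng/min × 60 min/hr = 157790.4 ng/hr
Concentration = 20 mg ÷ 272 mL = 0.07352941 mg/mL = 73529.41 ng/mL
Rate = 157790.4 ng/hr ÷ 73529.41 ng/mL = 2.145949 mL/hr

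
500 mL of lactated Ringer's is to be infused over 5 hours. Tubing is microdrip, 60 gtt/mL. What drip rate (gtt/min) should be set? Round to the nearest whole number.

500 mL ÷ (5 hr × 60 = 300 min) = 1.666667 mL/min
1.666667 mL/min × 60 gtt/mL = 100 gtt/min

100 gtt/min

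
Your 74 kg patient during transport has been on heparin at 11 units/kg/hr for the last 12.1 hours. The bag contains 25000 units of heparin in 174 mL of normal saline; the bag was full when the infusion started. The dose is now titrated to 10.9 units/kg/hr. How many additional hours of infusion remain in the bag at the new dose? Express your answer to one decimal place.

Initial rate:
Dose = 11 units/kg/hr × 74 kg = 814 units/hr
Concentration = 25000 units ÷ 174 mL = 143.6782 units/mL
Rate = 814 units/hr ÷ 143.6782 units/mL = 5.66544 mL/hr
Volume infused so far = 5.66544 mL/hr × 12.1 hr = 68.55182 mL
Volume remaining = 174 − 68.55182 = 105.4482 mL
New rate:
Dose = 10.9 units/kg/hr × 74 kg = 806.6 units/hr
Rate = 806.6 units/hr ÷ 143.6782 units/mL = 5.613936 mL/hr
Time remaining = 105.4482 mL ÷ 5.613936 mL/hr = 18.78329 hr

18.8 hours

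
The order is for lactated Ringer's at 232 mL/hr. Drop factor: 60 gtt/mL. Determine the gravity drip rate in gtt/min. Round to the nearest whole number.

232 gtt/min

232 mL/hr ÷ 60 min/hr = 3.866667 mL/min
3.866667 mL/min × 60 gtt/mL = 232 gtt/min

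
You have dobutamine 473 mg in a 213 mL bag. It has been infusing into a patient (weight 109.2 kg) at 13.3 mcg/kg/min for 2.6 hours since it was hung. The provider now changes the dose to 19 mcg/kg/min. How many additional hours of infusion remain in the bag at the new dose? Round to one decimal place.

Initial rate:
Dose = 13.3 mcg/kg/min × 109.2 kg = 1452.36 mcg/min
1452.36 mcg/min × 60 min/hr = 87141.6 mcg/hr
Concentration = 473 mg ÷ 213 mL = 2.220657 mg/mL = 2220.657 mcg/mL
Rate = 87141.6 mcg/hr ÷ 2220.657 mcg/mL = 39.24135 mL/hr
Volume infused so far = 39.24135 mL/hr × 2.6 hr = 102.0275 mL
Volume remaining = 213 − 102.0275 = 110.9725 mL
New rate:
Dose = 19 mcg/kg/min × 109.2 kg = 2074.8 mcg/min
2074.8 mcg/min × 60 min/hr = 124488 mcg/hr
Rate = 124488 mcg/hr ÷ 2220.657 mcg/mL = 56.05908 mL/hr
Time remaining = 110.9725 mL ÷ 56.05908 mL/hr = 1.979563 hr

2.0 hours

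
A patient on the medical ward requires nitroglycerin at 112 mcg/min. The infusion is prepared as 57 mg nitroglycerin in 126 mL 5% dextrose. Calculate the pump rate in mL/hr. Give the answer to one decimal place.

112 mcg/min × 60 min/hr = 6720 mcg/hr
Concentration = 57 mg ÷ 126 mL = 0.452381 mg/mL = 452.381 mcg/mL
Rate = 6720 mcg/hr ÷ 452.381 mcg/mL = 14.85474 mL/hr

14.9 mL/hr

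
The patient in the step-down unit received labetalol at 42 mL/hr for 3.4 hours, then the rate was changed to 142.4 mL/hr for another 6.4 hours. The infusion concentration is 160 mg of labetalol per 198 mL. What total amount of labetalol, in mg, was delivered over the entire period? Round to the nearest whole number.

852 mg

Concentration = 160 mg ÷ 198 mL = 0.8080808 mg/mL
Stage 1: 42 mL/hr × 3.4 hr = 142.8 mL → 142.8 mL × 0.8080808 mg/mL = 115.3939 mg
Stage 2: 142.4 mL/hr × 6.4 hr = 911.36 mL → 911.36 mL × 0.8080808 mg/mL = 736.4525 mg
Total = 115.3939 + 736.4525 = 851.8465 mg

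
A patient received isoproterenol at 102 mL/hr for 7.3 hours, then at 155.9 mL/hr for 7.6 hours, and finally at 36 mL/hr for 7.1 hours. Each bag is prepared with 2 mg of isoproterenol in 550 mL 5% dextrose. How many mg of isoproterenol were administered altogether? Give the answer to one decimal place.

7.9 mg

Concentration = 2 mg ÷ 550 mL = 0.003636364 mg/mL
Stage 1: 102 mL/hr × 7.3 hr = 744.6 mL → 744.6 mL × 0.003636364 mg/mL = 2.707636 mg
Stage 2: 155.9 mL/hr × 7.6 hr = 1184.84 mL → 1184.84 mL × 0.003636364 mg/mL = 4.308509 mg
Stage 3: 36 mL/hr × 7.1 hr = 255.6 mL → 255.6 mL × 0.003636364 mg/mL = 0.9294545 mg
Total = 2.707636 + 4.308509 + 0.9294545 = 7.9456 mg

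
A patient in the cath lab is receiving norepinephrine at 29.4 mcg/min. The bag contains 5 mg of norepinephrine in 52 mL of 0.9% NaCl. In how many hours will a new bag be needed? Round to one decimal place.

29.4 mcg/min × 60 min/hr = 1764 mcg/hr
Concentration = 5 mg ÷ 52 mL = 0.09615385 mg/mL = 96.15385 mcg/mL
Rate = 1764 mcg/hr ÷ 96.15385 mcg/mL = 18.3456 mL/hr
Duration = 52 mL ÷ 18.3456 mL/hr = 2.834467 hr

2.8 hours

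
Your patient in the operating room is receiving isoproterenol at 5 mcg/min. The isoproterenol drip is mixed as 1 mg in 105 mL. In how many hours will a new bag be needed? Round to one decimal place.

5 mcg/min × 60 min/hr = 300 mcg/hr
Concentration = 1 mg ÷ 105 mL = 0.00952381 mg/mL = 9.52381 mcg/mL
Rate = 300 mcg/hr ÷ 9.52381 mcg/mL = 31.5 mL/hr
Duration = 105 mL ÷ 31.5 mL/hr = 3.333333 hr

3.3 hours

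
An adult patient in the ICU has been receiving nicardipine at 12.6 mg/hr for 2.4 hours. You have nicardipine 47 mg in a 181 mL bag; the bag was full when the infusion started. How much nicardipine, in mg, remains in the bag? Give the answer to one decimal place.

16.8 mg

Concentration = 47 mg ÷ 181 mL = 0.2596685 mg/mL
Rate = 12.6 mg/hr ÷ 0.2596685 mg/mL = 48.5234 mL/hr
Volume infused = 48.5234 mL/hr × 2.4 hr = 116.4562 mL
Volume remaining = 181 − 116.4562 = 64.54383 mL
Drug remaining = 64.54383 mL × 0.2596685 mg/mL = 16.76 mg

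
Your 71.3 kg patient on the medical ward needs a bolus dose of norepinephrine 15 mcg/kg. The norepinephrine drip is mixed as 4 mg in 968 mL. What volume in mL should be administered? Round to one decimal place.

258.8 mL

Dose = 15 mcg/kg × 71.3 kg = 1069.5 mcg
Concentration = 4 mg ÷ 968 mL = 0.004132231 mg/mL = 4.132231 mcg/mL
Volume = 1069.5 mcg ÷ 4.132231 mcg/mL = 258.819 mL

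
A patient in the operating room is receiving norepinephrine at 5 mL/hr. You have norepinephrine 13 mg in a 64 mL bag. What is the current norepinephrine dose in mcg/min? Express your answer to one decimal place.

16.9 mcg/min

Concentration = 13 mg ÷ 64 mL = 0.203125 mg/mL = 203.125 mcg/mL
Drug rate = 5 mL/hr × 203.125 mcg/mL = 1015.625 mcg/hr
1015.625 mcg/hr ÷ 60 min/hr = 16.92708 mcg/min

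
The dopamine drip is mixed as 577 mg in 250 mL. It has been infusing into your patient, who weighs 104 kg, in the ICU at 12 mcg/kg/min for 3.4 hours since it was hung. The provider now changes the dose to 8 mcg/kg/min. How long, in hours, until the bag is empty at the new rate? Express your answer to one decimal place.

6.5 hours

Initial rate:
Dose = 12 mcg/kg/min × 104 kg = 1248 mcg/min
1248 mcg/min × 60 min/hr = 74880 mcg/hr
Concentration = 577 mg ÷ 250 mL = 2.308 mg/mL = 2308 mcg/mL
Rate = 74880 mcg/hr ÷ 2308 mcg/mL = 32.44367 mL/hr
Volume infused so far = 32.44367 mL/hr × 3.4 hr = 110.3085 mL
Volume remaining = 250 − 110.3085 = 139.6915 mL
New rate:
Dose = 8 mcg/kg/min × 104 kg = 832 mcg/min
832 mcg/min × 60 min/hr = 49920 mcg/hr
Rate = 49920 mcg/hr ÷ 2308 mcg/mL = 21.62912 mL/hr
Time remaining = 139.6915 mL ÷ 21.62912 mL/hr = 6.458494 hr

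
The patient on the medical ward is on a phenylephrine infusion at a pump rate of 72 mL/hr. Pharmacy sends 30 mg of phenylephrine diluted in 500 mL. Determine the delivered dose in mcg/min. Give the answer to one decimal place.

Concentration = 30 mg ÷ 500 mL = 0.06 mg/mL = 60 mcg/mL
Drug rate = 72 mL/hr × 60 mcg/mL = 4320 mcg/hr
4320 mcg/hr ÷ 60 min/hr = 72 mcg/min

72.0 mcg/min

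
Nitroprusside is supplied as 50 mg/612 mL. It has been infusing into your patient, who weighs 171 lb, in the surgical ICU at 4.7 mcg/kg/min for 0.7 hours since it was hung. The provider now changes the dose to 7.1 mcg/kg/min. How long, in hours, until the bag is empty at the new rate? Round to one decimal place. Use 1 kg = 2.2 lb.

1.0 hours

Initial rate:
Weight = 171 lb ÷ 2.2 lb/kg = 77.72727 kg
Dose = 4.7 mcg/kg/min × 77.72727 kg = 365.3182 mcg/min
365.3182 mcg/min × 60 min/hr = 21919.09 mcg/hr
Concentration = 50 mg ÷ 612 mL = 0.08169935 mg/mL = 81.69935 mcg/mL
Rate = 21919.09 mcg/hr ÷ 81.69935 mcg/mL = 268.2897 mL/hr
Volume infused so far = 268.2897 mL/hr × 0.7 hr = 187.8028 mL
Volume remaining = 612 − 187.8028 = 424.1972 mL
New rate:
Dose = 7.1 mcg/kg/min × 77.72727 kg = 551.8636 mcg/min
551.8636 mcg/min × 60 min/hr = 33111.82 mcg/hr
Rate = 33111.82 mcg/hr ÷ 81.69935 mcg/mL = 405.2887 mL/hr
Time remaining = 424.1972 mL ÷ 405.2887 mL/hr = 1.046655 hr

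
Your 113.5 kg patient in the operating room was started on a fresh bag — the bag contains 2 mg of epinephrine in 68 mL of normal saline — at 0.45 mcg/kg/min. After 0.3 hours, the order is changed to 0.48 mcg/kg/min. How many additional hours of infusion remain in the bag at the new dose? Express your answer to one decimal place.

0.3 hours

Initial rate:
Dose = 0.45 mcg/kg/min × 113.5 kg = 51.075 mcg/min
51.075 mcg/min × 60 min/hr = 3064.5 mcg/hr
Concentration = 2 mg ÷ 68 mL = 0.02941176 mg/mL = 29.41176 mcg/mL
Rate = 3064.5 mcg/hr ÷ 29.41176 mcg/mL = 104.193 mL/hr
Volume infused so far = 104.193 mL/hr × 0.3 hr = 31.2579 mL
Volume remaining = 68 − 31.2579 = 36.7421 mL
New rate:
Dose = 0.48 mcg/kg/min × 113.5 kg = 54.48 mcg/min
54.48 mcg/min × 60 min/hr = 3268.8 mcg/hr
Rate = 3268.8 mcg/hr ÷ 29.41176 mcg/mL = 111.1392 mL/hr
Time remaining = 36.7421 mL ÷ 111.1392 mL/hr = 0.3305953 hr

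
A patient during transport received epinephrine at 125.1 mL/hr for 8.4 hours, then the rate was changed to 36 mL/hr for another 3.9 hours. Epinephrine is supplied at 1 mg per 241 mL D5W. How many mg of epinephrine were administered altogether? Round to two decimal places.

Concentration = 1 mg ÷ 241 mL = 0.004149378 mg/mL
Stage 1: 125.1 mL/hr × 8.4 hr = 1050.84 mL → 1050.84 mL × 0.004149378 mg/mL = 4.360332 mg
Stage 2: 36 mL/hr × 3.9 hr = 140.4 mL → 140.4 mL × 0.004149378 mg/mL = 0.5825726 mg
Total = 4.360332 + 0.5825726 = 4.942905 mg

4.94 mg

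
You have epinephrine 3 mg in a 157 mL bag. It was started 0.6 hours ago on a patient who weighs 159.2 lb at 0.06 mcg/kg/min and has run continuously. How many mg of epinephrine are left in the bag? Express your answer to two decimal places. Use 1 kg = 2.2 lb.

2.84 mg

Weight = 159.2 lb ÷ 2.2 lb/kg = 72.36364 kg
Dose = 0.06 mcg/kg/min × 72.36364 kg = 4.341818 mcg/min
4.341818 mcg/min × 60 min/hr = 260.5091 mcg/hr
Concentration = 3 mg ÷ 157 mL = 0.01910828 mg/mL = 19.10828 mcg/mL
Rate = 260.5091 mcg/hr ÷ 19.10828 mcg/mL = 13.63331 mL/hr
Volume infused = 13.63331 mL/hr × 0.6 hr = 8.179985 mL
Volume remaining = 157 − 8.179985 = 148.82 mL
Drug remaining = 148.82 mL × 19.10828 mcg/mL = 2843.695 mcg = 2.843695 mg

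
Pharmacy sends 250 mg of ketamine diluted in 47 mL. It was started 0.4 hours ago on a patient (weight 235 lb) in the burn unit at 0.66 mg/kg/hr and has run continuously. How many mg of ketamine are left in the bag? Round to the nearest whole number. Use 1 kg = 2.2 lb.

Weight = 235 lb ÷ 2.2 lb/kg = 106.8182 kg
Dose = 0.66 mg/kg/hr × 106.8182 kg = 70.5 mg/hr
Concentration = 250 mg ÷ 47 mL = 5.319149 mg/mL
Rate = 70.5 mg/hr ÷ 5.319149 mg/mL = 13.254 mL/hr
Volume infused = 13.254 mL/hr × 0.4 hr = 5.3016 mL
Volume remaining = 47 − 5.3016 = 41.6984 mL
Drug remaining = 41.6984 mL × 5.319149 mg/mL = 221.8 mg

222 mg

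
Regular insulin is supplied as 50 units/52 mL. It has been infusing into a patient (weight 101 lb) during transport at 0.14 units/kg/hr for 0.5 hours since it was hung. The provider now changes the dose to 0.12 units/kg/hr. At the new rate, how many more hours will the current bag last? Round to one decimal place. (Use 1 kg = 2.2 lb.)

Initial rate:
Weight = 101 lb ÷ 2.2 lb/kg = 45.90909 kg
Dose = 0.14 units/kg/hr × 45.90909 kg = 6.427273 units/hr
Concentration = 50 units ÷ 52 mL = 0.9615385 units/mL
Rate = 6.427273 units/hr ÷ 0.9615385 units/mL = 6.684364 mL/hr
Volume infused so far = 6.684364 mL/hr × 0.5 hr = 3.342182 mL
Volume remaining = 52 − 3.342182 = 48.65782 mL
New rate:
Dose = 0.12 units/kg/hr × 45.90909 kg = 5.509091 units/hr
Rate = 5.509091 units/hr ÷ 0.9615385 units/mL = 5.729455 mL/hr
Time remaining = 48.65782 mL ÷ 5.729455 mL/hr = 8.492574 hr

8.5 hours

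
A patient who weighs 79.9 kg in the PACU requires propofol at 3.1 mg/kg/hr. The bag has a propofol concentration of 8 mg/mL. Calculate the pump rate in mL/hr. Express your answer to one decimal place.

31.0 mL/hr

Dose = 3.1 mg/kg/hr × 79.9 kg = 247.69 mg/hr
Rate = 247.69 mg/hr ÷ 8 mg/mL = 30.96125 mL/hr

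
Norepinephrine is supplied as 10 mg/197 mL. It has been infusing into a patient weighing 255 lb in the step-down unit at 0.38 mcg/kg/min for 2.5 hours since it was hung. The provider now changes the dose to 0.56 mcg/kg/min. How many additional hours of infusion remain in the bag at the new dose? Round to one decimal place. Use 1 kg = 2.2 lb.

Initial rate:
Weight = 255 lb ÷ 2.2 lb/kg = 115.9091 kg
Dose = 0.38 mcg/kg/min × 115.9091 kg = 44.04545 mcg/min
44.04545 mcg/min × 60 min/hr = 2642.727 mcg/hr
Concentration = 10 mg ÷ 197 mL = 0.05076142 mg/mL = 50.76142 mcg/mL
Rate = 2642.727 mcg/hr ÷ 50.76142 mcg/mL = 52.06173 mL/hr
Volume infused so far = 52.06173 mL/hr × 2.5 hr = 130.1543 mL
Volume remaining = 197 − 130.1543 = 66.84568 mL
New rate:
Dose = 0.56 mcg/kg/min × 115.9091 kg = 64.90909 mcg/min
64.90909 mcg/min × 60 min/hr = 3894.545 mcg/hr
Rate = 3894.545 mcg/hr ÷ 50.76142 mcg/mL = 76.72255 mL/hr
Time remaining = 66.84568 mL ÷ 76.72255 mL/hr = 0.8712652 hr

0.9 hours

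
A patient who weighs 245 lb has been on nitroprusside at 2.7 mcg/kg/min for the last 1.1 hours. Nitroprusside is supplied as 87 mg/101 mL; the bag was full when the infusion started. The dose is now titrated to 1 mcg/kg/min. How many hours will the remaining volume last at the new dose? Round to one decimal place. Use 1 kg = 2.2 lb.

10.1 hours

Initial rate:
Weight = 245 lb ÷ 2.2 lb/kg = 111.3636 kg
Dose = 2.7 mcg/kg/min × 111.3636 kg = 300.6818 mcg/min
300.6818 mcg/min × 60 min/hr = 18040.91 mcg/hr
Concentration = 87 mg ÷ 101 mL = 0.8613861 mg/mL = 861.3861 mcg/mL
Rate = 18040.91 mcg/hr ÷ 861.3861 mcg/mL = 20.94404 mL/hr
Volume infused so far = 20.94404 mL/hr × 1.1 hr = 23.03845 mL
Volume remaining = 101 − 23.03845 = 77.96155 mL
New rate:
Dose = 1 mcg/kg/min × 111.3636 kg = 111.3636 mcg/min
111.3636 mcg/min × 60 min/hr = 6681.818 mcg/hr
Rate = 6681.818 mcg/hr ÷ 861.3861 mcg/mL = 7.757053 mL/hr
Time remaining = 77.96155 mL ÷ 7.757053 mL/hr = 10.05041 hr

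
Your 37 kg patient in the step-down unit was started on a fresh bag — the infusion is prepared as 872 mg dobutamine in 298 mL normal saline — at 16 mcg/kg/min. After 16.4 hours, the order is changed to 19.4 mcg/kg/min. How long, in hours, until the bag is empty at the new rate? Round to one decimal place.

Initial rate:
Dose = 16 mcg/kg/min × 37 kg = 592 mcg/min
592 mcg/min × 60 min/hr = 35520 mcg/hr
Concentration = 872 mg ÷ 298 mL = 2.926174 mg/mL = 2926.174 mcg/mL
Rate = 35520 mcg/hr ÷ 2926.174 mcg/mL = 12.13872 mL/hr
Volume infused so far = 12.13872 mL/hr × 16.4 hr = 199.0749 mL
Volume remaining = 298 − 199.0749 = 98.92506 mL
New rate:
Dose = 19.4 mcg/kg/min × 37 kg = 717.8 mcg/min
717.8 mcg/min × 60 min/hr = 43068 mcg/hr
Rate = 43068 mcg/hr ÷ 2926.174 mcg/mL = 14.71819 mL/hr
Time remaining = 98.92506 mL ÷ 14.71819 mL/hr = 6.721278 hr

6.7 hours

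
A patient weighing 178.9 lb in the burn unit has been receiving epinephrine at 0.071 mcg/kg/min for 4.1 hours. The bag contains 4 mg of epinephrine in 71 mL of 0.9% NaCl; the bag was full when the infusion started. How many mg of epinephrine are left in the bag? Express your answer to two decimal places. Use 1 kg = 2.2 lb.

Weight = 178.9 lb ÷ 2.2 lb/kg = 81.31818 kg
Dose = 0.071 mcg/kg/min × 81.31818 kg = 5.773591 mcg/min
5.773591 mcg/min × 60 min/hr = 346.4155 mcg/hr
Concentration = 4 mg ÷ 71 mL = 0.05633803 mg/mL = 56.33803 mcg/mL
Rate = 346.4155 mcg/hr ÷ 56.33803 mcg/mL = 6.148874 mL/hr
Volume infused = 6.148874 mL/hr × 4.1 hr = 25.21038 mL
Volume remaining = 71 − 25.21038 = 45.78962 mL
Drug remaining = 45.78962 mL × 56.33803 mcg/mL = 2579.697 mcg = 2.579697 mg

2.58 mg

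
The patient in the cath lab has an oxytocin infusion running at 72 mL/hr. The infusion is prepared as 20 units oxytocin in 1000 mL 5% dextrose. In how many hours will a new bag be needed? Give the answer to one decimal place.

13.9 hours

Duration = 1000 mL ÷ 72 mL/hr = 13.88889 hr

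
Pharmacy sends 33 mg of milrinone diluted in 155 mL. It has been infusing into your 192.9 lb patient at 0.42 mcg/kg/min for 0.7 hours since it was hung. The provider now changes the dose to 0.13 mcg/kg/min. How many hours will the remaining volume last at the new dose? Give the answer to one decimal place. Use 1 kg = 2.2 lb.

46.0 hours

Initial rate:
Weight = 192.9 lb ÷ 2.2 lb/kg = 87.68182 kg
Dose = 0.42 mcg/kg/min × 87.68182 kg = 36.82636 mcg/min
36.82636 mcg/min × 60 min/hr = 2209.582 mcg/hr
Concentration = 33 mg ÷ 155 mL = 0.2129032 mg/mL = 212.9032 mcg/mL
Rate = 2209.582 mcg/hr ÷ 212.9032 mcg/mL = 10.37834 mL/hr
Volume infused so far = 10.37834 mL/hr × 0.7 hr = 7.264837 mL
Volume remaining = 155 − 7.264837 = 147.7352 mL
New rate:
Dose = 0.13 mcg/kg/min × 87.68182 kg = 11.39864 mcg/min
11.39864 mcg/min × 60 min/hr = 683.9182 mcg/hr
Rate = 683.9182 mcg/hr ÷ 212.9032 mcg/mL = 3.212343 mL/hr
Time remaining = 147.7352 mL ÷ 3.212343 mL/hr = 45.98985 hr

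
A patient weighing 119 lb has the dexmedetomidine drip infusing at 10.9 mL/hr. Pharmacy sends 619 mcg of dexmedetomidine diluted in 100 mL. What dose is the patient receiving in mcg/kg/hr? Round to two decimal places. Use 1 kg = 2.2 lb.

Weight = 119 lb ÷ 2.2 lb/kg = 54.09091 kg
Concentration = 619 mcg ÷ 100 mL = 6.19 mcg/mL
Drug rate = 10.9 mL/hr × 6.19 mcg/mL = 67.471 mcg/hr
67.471 mcg/hr ÷ 54.09091 kg = 1.247363 mcg/kg/hr

1.25 mcg/kg/hr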